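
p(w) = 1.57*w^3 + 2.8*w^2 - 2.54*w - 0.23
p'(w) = 4.71*w^2 + 5.6*w - 2.54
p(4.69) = 211.41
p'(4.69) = 127.33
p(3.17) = 69.87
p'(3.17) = 62.54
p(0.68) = -0.17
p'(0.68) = 3.45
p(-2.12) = 2.78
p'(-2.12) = 6.76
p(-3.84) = -38.09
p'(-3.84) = 45.41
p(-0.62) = 2.05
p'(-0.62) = -4.20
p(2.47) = 34.24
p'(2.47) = 40.03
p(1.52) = 7.89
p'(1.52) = 16.85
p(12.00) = 3085.45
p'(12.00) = 742.90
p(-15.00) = -4630.88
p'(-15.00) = 973.21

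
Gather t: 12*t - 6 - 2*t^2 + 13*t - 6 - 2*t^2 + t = -4*t^2 + 26*t - 12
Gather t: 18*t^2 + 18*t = 18*t^2 + 18*t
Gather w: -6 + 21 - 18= -3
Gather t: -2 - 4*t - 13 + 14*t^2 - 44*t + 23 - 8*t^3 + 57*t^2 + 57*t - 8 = -8*t^3 + 71*t^2 + 9*t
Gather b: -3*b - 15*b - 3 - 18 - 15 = -18*b - 36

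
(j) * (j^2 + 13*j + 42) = j^3 + 13*j^2 + 42*j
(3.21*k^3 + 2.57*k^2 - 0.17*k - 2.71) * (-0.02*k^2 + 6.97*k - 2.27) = -0.0642*k^5 + 22.3223*k^4 + 10.6296*k^3 - 6.9646*k^2 - 18.5028*k + 6.1517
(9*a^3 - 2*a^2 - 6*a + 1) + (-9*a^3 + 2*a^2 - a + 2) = 3 - 7*a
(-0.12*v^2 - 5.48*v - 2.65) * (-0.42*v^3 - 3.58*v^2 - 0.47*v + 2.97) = 0.0504*v^5 + 2.7312*v^4 + 20.7878*v^3 + 11.7062*v^2 - 15.0301*v - 7.8705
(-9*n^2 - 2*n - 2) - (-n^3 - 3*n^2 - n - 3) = n^3 - 6*n^2 - n + 1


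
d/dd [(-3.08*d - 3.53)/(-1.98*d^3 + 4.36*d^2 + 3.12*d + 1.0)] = (-12.1968*d^3 - 7.5394*d^2 + 30.7816*d + 7.9336)/(3.9204*d^6 - 17.2656*d^5 + 6.6544*d^4 + 23.2464*d^3 + 18.4544*d^2 + 6.24*d + 1.0)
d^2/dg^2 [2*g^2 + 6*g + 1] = 4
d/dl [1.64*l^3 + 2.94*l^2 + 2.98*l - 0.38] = 4.92*l^2 + 5.88*l + 2.98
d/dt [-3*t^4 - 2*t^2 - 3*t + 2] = -12*t^3 - 4*t - 3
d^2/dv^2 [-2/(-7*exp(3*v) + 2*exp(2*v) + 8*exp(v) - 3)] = 2*((-63*exp(2*v) + 8*exp(v) + 8)*(7*exp(3*v) - 2*exp(2*v) - 8*exp(v) + 3) + 2*(-21*exp(2*v) + 4*exp(v) + 8)^2*exp(v))*exp(v)/(7*exp(3*v) - 2*exp(2*v) - 8*exp(v) + 3)^3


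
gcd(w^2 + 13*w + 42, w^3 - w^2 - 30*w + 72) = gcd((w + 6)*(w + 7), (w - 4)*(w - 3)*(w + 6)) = w + 6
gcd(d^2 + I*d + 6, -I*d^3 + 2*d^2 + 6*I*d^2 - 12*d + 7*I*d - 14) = 1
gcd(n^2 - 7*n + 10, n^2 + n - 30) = n - 5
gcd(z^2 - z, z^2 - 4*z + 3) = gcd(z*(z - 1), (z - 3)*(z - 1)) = z - 1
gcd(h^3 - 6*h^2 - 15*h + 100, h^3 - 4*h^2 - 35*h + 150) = h^2 - 10*h + 25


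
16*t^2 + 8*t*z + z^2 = (4*t + z)^2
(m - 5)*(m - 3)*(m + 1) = m^3 - 7*m^2 + 7*m + 15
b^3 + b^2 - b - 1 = (b - 1)*(b + 1)^2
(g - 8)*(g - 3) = g^2 - 11*g + 24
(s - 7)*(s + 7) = s^2 - 49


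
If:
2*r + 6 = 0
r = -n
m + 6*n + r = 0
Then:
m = -15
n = 3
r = -3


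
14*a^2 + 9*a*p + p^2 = (2*a + p)*(7*a + p)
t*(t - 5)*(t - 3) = t^3 - 8*t^2 + 15*t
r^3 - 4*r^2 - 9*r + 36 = (r - 4)*(r - 3)*(r + 3)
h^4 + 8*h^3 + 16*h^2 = h^2*(h + 4)^2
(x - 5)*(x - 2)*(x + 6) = x^3 - x^2 - 32*x + 60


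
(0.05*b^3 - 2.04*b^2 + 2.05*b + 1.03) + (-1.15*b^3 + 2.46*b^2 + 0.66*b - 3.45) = -1.1*b^3 + 0.42*b^2 + 2.71*b - 2.42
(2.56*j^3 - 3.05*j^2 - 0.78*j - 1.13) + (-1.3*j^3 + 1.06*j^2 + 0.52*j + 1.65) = 1.26*j^3 - 1.99*j^2 - 0.26*j + 0.52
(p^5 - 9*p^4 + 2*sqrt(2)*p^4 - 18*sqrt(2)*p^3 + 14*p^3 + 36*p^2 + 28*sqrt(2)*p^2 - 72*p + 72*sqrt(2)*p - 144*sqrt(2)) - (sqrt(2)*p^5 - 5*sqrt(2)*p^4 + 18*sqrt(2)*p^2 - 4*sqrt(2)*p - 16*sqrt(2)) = -sqrt(2)*p^5 + p^5 - 9*p^4 + 7*sqrt(2)*p^4 - 18*sqrt(2)*p^3 + 14*p^3 + 10*sqrt(2)*p^2 + 36*p^2 - 72*p + 76*sqrt(2)*p - 128*sqrt(2)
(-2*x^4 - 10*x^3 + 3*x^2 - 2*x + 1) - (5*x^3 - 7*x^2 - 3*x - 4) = -2*x^4 - 15*x^3 + 10*x^2 + x + 5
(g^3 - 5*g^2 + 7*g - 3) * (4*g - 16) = 4*g^4 - 36*g^3 + 108*g^2 - 124*g + 48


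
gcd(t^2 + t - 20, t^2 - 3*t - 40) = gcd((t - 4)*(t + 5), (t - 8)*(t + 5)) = t + 5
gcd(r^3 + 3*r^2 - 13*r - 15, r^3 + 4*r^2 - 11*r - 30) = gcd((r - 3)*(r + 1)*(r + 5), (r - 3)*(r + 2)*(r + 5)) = r^2 + 2*r - 15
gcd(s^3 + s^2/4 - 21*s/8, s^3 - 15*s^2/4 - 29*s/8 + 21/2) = s^2 + s/4 - 21/8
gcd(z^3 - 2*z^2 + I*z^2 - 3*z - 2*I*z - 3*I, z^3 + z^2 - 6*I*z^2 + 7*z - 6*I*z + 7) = z^2 + z*(1 + I) + I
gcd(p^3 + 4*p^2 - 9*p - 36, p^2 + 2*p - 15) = p - 3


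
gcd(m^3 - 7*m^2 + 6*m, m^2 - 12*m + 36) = m - 6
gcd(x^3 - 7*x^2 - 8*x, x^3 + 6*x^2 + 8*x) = x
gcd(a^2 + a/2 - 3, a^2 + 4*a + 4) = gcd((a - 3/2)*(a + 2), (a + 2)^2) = a + 2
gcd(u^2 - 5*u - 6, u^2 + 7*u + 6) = u + 1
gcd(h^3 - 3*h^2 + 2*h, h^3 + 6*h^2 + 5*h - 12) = h - 1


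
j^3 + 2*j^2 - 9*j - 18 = (j - 3)*(j + 2)*(j + 3)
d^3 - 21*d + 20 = (d - 4)*(d - 1)*(d + 5)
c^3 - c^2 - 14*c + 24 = (c - 3)*(c - 2)*(c + 4)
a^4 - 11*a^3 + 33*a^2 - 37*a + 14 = (a - 7)*(a - 2)*(a - 1)^2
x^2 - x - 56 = (x - 8)*(x + 7)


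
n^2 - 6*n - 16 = (n - 8)*(n + 2)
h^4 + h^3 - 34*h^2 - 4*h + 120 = (h - 5)*(h - 2)*(h + 2)*(h + 6)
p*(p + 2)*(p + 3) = p^3 + 5*p^2 + 6*p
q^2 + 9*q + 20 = (q + 4)*(q + 5)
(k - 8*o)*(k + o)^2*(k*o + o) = k^4*o - 6*k^3*o^2 + k^3*o - 15*k^2*o^3 - 6*k^2*o^2 - 8*k*o^4 - 15*k*o^3 - 8*o^4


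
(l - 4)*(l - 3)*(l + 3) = l^3 - 4*l^2 - 9*l + 36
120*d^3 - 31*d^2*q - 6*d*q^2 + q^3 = (-8*d + q)*(-3*d + q)*(5*d + q)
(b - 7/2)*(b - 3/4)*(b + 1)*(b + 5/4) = b^4 - 2*b^3 - 91*b^2/16 + 19*b/32 + 105/32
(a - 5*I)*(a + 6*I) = a^2 + I*a + 30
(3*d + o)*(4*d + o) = 12*d^2 + 7*d*o + o^2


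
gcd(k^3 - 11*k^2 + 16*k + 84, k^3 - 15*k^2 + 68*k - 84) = k^2 - 13*k + 42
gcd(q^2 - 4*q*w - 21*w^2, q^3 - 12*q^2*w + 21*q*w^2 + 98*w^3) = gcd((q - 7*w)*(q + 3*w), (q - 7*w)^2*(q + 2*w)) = q - 7*w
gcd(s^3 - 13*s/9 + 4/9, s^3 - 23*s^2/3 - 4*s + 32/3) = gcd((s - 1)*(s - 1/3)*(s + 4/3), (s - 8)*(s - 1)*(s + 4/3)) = s^2 + s/3 - 4/3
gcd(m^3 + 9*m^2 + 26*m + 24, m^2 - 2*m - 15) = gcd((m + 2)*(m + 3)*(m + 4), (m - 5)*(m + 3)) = m + 3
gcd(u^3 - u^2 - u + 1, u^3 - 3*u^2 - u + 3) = u^2 - 1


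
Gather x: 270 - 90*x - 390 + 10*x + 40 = -80*x - 80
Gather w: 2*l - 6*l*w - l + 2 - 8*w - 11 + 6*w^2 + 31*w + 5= l + 6*w^2 + w*(23 - 6*l) - 4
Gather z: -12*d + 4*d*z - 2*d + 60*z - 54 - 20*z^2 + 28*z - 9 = -14*d - 20*z^2 + z*(4*d + 88) - 63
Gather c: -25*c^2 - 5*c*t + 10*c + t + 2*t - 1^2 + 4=-25*c^2 + c*(10 - 5*t) + 3*t + 3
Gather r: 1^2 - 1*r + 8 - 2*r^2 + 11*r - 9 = -2*r^2 + 10*r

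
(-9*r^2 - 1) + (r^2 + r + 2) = -8*r^2 + r + 1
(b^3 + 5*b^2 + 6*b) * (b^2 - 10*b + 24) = b^5 - 5*b^4 - 20*b^3 + 60*b^2 + 144*b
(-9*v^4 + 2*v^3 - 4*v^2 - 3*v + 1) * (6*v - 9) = -54*v^5 + 93*v^4 - 42*v^3 + 18*v^2 + 33*v - 9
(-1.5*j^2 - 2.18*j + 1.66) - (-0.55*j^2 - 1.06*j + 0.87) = -0.95*j^2 - 1.12*j + 0.79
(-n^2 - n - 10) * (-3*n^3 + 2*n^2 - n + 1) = 3*n^5 + n^4 + 29*n^3 - 20*n^2 + 9*n - 10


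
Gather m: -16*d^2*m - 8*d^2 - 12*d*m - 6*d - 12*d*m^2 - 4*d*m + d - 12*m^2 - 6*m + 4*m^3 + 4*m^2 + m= -8*d^2 - 5*d + 4*m^3 + m^2*(-12*d - 8) + m*(-16*d^2 - 16*d - 5)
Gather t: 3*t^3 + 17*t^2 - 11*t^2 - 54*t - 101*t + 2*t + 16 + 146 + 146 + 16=3*t^3 + 6*t^2 - 153*t + 324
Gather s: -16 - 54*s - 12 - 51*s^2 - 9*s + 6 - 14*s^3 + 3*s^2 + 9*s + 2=-14*s^3 - 48*s^2 - 54*s - 20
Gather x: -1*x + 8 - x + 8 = 16 - 2*x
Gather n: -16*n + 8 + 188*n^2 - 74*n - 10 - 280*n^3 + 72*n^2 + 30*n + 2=-280*n^3 + 260*n^2 - 60*n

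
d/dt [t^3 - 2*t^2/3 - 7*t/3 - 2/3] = 3*t^2 - 4*t/3 - 7/3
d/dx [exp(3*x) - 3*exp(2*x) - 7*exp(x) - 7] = (3*exp(2*x) - 6*exp(x) - 7)*exp(x)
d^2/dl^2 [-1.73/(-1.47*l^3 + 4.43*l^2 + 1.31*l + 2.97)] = ((15.3278 - 15.2586*l)*(-1.47*l^3 + 4.43*l^2 + 1.31*l + 2.97) - 1.73*(-8.82*l^2 + 17.72*l + 2.62)*(-4.41*l^2 + 8.86*l + 1.31))/(-1.47*l^3 + 4.43*l^2 + 1.31*l + 2.97)^3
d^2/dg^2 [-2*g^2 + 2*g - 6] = -4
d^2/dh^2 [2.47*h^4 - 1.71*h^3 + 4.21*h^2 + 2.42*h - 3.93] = 29.64*h^2 - 10.26*h + 8.42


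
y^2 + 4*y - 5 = (y - 1)*(y + 5)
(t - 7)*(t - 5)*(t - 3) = t^3 - 15*t^2 + 71*t - 105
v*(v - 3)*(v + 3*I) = v^3 - 3*v^2 + 3*I*v^2 - 9*I*v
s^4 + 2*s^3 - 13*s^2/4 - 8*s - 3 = (s - 2)*(s + 1/2)*(s + 3/2)*(s + 2)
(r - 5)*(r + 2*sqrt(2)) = r^2 - 5*r + 2*sqrt(2)*r - 10*sqrt(2)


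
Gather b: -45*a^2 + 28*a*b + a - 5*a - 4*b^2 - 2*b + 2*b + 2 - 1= -45*a^2 + 28*a*b - 4*a - 4*b^2 + 1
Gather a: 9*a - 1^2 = 9*a - 1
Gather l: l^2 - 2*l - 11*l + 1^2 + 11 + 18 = l^2 - 13*l + 30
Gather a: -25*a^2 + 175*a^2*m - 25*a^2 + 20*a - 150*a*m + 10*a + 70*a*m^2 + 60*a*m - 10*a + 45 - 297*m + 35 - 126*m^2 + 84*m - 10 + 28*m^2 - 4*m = a^2*(175*m - 50) + a*(70*m^2 - 90*m + 20) - 98*m^2 - 217*m + 70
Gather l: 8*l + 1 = 8*l + 1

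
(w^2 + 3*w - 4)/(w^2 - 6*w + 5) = (w + 4)/(w - 5)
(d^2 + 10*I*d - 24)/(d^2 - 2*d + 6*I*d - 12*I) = (d + 4*I)/(d - 2)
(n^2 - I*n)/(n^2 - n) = (n - I)/(n - 1)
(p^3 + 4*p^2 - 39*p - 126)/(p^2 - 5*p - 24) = (p^2 + p - 42)/(p - 8)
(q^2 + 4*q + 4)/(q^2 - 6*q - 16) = (q + 2)/(q - 8)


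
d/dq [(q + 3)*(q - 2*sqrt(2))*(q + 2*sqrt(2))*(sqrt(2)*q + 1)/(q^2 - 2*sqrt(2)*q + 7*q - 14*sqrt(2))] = (2*sqrt(2)*q^5 - 11*q^4 + 24*sqrt(2)*q^4 - 122*q^3 + 38*sqrt(2)*q^3 - 191*q^2 - 80*sqrt(2)*q^2 - 84*sqrt(2)*q + 496*q + 64*sqrt(2) + 840)/(q^4 - 4*sqrt(2)*q^3 + 14*q^3 - 56*sqrt(2)*q^2 + 57*q^2 - 196*sqrt(2)*q + 112*q + 392)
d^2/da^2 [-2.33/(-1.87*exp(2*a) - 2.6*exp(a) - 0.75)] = (2.33*(3.74*exp(a) + 2.6)*(7.48*exp(a) + 5.2)*exp(a) - (17.4284*exp(a) + 6.058)*(1.87*exp(2*a) + 2.6*exp(a) + 0.75))*exp(a)/(1.87*exp(2*a) + 2.6*exp(a) + 0.75)^3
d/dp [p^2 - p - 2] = 2*p - 1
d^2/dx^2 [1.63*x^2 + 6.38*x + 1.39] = 3.26000000000000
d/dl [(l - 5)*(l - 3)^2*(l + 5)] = 4*l^3 - 18*l^2 - 32*l + 150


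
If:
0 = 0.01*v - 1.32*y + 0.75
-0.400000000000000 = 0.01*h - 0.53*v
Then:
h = 6996.0*y - 4015.0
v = 132.0*y - 75.0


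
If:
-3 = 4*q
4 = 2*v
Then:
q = -3/4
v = 2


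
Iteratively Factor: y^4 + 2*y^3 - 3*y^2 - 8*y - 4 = (y + 1)*(y^3 + y^2 - 4*y - 4) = (y + 1)^2*(y^2 - 4) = (y - 2)*(y + 1)^2*(y + 2)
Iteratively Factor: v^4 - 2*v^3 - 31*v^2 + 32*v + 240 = (v + 4)*(v^3 - 6*v^2 - 7*v + 60) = (v - 5)*(v + 4)*(v^2 - v - 12) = (v - 5)*(v + 3)*(v + 4)*(v - 4)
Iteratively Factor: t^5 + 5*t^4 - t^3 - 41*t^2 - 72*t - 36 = (t - 3)*(t^4 + 8*t^3 + 23*t^2 + 28*t + 12) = (t - 3)*(t + 2)*(t^3 + 6*t^2 + 11*t + 6) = (t - 3)*(t + 1)*(t + 2)*(t^2 + 5*t + 6) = (t - 3)*(t + 1)*(t + 2)^2*(t + 3)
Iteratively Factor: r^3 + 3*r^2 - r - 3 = (r + 3)*(r^2 - 1) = (r - 1)*(r + 3)*(r + 1)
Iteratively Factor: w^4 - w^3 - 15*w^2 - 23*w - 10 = (w + 1)*(w^3 - 2*w^2 - 13*w - 10) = (w + 1)*(w + 2)*(w^2 - 4*w - 5) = (w - 5)*(w + 1)*(w + 2)*(w + 1)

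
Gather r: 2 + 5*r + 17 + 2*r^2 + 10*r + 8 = 2*r^2 + 15*r + 27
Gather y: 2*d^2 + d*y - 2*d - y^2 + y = 2*d^2 - 2*d - y^2 + y*(d + 1)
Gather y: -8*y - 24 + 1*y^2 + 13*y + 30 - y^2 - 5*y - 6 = 0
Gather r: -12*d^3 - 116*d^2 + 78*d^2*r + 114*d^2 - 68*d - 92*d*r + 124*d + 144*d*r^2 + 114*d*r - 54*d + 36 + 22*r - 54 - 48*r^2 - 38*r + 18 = -12*d^3 - 2*d^2 + 2*d + r^2*(144*d - 48) + r*(78*d^2 + 22*d - 16)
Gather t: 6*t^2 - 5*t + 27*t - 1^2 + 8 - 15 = 6*t^2 + 22*t - 8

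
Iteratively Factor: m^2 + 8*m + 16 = (m + 4)*(m + 4)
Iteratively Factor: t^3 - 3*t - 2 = (t - 2)*(t^2 + 2*t + 1) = (t - 2)*(t + 1)*(t + 1)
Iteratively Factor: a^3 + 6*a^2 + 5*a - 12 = (a - 1)*(a^2 + 7*a + 12) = (a - 1)*(a + 3)*(a + 4)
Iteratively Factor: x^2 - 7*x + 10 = (x - 5)*(x - 2)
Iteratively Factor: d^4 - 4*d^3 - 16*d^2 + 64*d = (d - 4)*(d^3 - 16*d) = (d - 4)*(d + 4)*(d^2 - 4*d) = d*(d - 4)*(d + 4)*(d - 4)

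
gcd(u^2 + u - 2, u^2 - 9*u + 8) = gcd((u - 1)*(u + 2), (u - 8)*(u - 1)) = u - 1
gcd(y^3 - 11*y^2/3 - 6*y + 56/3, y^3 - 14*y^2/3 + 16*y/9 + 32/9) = y - 4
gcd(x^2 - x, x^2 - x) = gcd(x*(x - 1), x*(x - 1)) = x^2 - x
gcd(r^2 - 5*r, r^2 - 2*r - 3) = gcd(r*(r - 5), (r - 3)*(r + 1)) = 1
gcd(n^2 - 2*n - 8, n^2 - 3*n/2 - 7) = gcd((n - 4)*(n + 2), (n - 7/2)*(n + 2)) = n + 2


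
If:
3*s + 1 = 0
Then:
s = -1/3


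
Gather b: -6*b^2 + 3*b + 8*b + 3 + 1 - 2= -6*b^2 + 11*b + 2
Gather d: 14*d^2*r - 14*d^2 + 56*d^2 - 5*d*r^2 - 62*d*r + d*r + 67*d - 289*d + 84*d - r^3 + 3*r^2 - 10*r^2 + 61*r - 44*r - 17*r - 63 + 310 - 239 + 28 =d^2*(14*r + 42) + d*(-5*r^2 - 61*r - 138) - r^3 - 7*r^2 + 36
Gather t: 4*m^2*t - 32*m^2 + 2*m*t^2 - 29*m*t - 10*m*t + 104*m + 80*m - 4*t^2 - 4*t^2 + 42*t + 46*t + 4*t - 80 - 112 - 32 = -32*m^2 + 184*m + t^2*(2*m - 8) + t*(4*m^2 - 39*m + 92) - 224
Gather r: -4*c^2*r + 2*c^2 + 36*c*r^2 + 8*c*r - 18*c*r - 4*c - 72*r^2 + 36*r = 2*c^2 - 4*c + r^2*(36*c - 72) + r*(-4*c^2 - 10*c + 36)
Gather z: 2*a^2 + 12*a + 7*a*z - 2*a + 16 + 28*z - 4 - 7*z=2*a^2 + 10*a + z*(7*a + 21) + 12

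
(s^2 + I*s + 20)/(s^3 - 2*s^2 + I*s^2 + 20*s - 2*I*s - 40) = 1/(s - 2)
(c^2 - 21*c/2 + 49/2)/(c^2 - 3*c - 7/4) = 2*(c - 7)/(2*c + 1)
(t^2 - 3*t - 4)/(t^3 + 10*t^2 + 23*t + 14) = (t - 4)/(t^2 + 9*t + 14)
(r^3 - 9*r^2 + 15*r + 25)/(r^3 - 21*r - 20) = (r - 5)/(r + 4)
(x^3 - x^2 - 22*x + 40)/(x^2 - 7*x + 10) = (x^2 + x - 20)/(x - 5)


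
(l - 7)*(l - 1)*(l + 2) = l^3 - 6*l^2 - 9*l + 14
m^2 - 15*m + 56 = (m - 8)*(m - 7)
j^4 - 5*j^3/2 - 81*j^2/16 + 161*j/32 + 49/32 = (j - 7/2)*(j - 1)*(j + 1/4)*(j + 7/4)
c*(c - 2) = c^2 - 2*c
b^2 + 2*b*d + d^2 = (b + d)^2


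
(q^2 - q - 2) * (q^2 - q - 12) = q^4 - 2*q^3 - 13*q^2 + 14*q + 24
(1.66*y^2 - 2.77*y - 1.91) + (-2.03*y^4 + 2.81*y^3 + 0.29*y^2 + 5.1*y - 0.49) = -2.03*y^4 + 2.81*y^3 + 1.95*y^2 + 2.33*y - 2.4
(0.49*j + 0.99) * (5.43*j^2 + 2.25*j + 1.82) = 2.6607*j^3 + 6.4782*j^2 + 3.1193*j + 1.8018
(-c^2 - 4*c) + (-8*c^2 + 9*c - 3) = -9*c^2 + 5*c - 3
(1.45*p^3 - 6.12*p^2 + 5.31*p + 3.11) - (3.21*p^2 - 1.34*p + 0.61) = 1.45*p^3 - 9.33*p^2 + 6.65*p + 2.5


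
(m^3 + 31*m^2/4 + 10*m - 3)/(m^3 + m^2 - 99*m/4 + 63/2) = (4*m^2 + 7*m - 2)/(4*m^2 - 20*m + 21)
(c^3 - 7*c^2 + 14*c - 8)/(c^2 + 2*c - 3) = (c^2 - 6*c + 8)/(c + 3)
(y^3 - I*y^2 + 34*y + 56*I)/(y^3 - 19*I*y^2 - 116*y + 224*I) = (y^2 + 6*I*y - 8)/(y^2 - 12*I*y - 32)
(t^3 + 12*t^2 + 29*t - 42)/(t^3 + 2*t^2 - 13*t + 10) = (t^2 + 13*t + 42)/(t^2 + 3*t - 10)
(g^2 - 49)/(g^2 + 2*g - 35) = (g - 7)/(g - 5)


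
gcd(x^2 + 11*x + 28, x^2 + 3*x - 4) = x + 4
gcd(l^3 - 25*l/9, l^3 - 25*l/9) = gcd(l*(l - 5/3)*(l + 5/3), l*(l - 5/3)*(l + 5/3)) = l^3 - 25*l/9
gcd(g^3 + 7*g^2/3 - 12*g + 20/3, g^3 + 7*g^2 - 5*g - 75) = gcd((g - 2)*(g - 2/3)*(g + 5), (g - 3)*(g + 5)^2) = g + 5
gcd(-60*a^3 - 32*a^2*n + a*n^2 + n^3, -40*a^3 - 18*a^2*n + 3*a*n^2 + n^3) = 10*a^2 + 7*a*n + n^2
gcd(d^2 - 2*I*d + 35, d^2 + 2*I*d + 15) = d + 5*I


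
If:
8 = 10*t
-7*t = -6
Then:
No Solution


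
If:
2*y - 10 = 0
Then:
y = 5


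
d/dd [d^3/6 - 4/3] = d^2/2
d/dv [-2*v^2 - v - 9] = -4*v - 1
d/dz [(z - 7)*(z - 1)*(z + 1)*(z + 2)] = 4*z^3 - 15*z^2 - 30*z + 5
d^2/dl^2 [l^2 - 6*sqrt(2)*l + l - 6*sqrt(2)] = 2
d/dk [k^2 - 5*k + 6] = 2*k - 5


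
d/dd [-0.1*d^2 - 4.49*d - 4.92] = -0.2*d - 4.49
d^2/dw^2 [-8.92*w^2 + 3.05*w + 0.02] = -17.8400000000000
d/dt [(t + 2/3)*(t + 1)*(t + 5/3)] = 3*t^2 + 20*t/3 + 31/9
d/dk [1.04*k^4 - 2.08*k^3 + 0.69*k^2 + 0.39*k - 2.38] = 4.16*k^3 - 6.24*k^2 + 1.38*k + 0.39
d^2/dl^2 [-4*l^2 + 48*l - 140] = -8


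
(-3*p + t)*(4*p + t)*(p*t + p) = -12*p^3*t - 12*p^3 + p^2*t^2 + p^2*t + p*t^3 + p*t^2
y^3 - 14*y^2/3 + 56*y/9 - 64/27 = (y - 8/3)*(y - 4/3)*(y - 2/3)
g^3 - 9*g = g*(g - 3)*(g + 3)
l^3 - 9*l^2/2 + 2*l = l*(l - 4)*(l - 1/2)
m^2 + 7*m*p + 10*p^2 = (m + 2*p)*(m + 5*p)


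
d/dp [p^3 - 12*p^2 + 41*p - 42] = 3*p^2 - 24*p + 41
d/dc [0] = 0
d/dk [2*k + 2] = 2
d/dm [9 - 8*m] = -8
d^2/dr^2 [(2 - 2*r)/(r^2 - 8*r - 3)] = 4*(4*(r - 4)^2*(r - 1) + 3*(r - 3)*(-r^2 + 8*r + 3))/(-r^2 + 8*r + 3)^3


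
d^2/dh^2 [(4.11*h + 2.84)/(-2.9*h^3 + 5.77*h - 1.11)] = (-(4.11*h + 2.84)*(8.7*h^2 - 5.77)*(17.4*h^2 - 11.54) + (71.514*h^2 + 17.4*h*(4.11*h + 2.84) - 47.4294)*(2.9*h^3 - 5.77*h + 1.11))/(2.9*h^3 - 5.77*h + 1.11)^3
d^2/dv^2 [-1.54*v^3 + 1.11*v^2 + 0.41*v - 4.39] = 2.22 - 9.24*v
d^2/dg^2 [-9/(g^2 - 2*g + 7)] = 18*(g^2 - 2*g - 4*(g - 1)^2 + 7)/(g^2 - 2*g + 7)^3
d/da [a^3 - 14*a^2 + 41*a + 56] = 3*a^2 - 28*a + 41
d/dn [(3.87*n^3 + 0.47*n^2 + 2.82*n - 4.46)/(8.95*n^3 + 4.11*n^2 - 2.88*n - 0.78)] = (-1.4210854715202e-14*n^5 + 11.6992*n^4 - 72.7692*n^3 + 97.7514*n^2 + 35.928*n - 15.0444)/(80.1025*n^6 + 73.569*n^5 - 34.6599*n^4 - 37.6356*n^3 + 1.8828*n^2 + 4.4928*n + 0.6084)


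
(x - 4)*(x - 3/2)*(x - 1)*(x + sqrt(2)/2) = x^4 - 13*x^3/2 + sqrt(2)*x^3/2 - 13*sqrt(2)*x^2/4 + 23*x^2/2 - 6*x + 23*sqrt(2)*x/4 - 3*sqrt(2)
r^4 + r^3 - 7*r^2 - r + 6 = (r - 2)*(r - 1)*(r + 1)*(r + 3)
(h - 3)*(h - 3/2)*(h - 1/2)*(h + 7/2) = h^4 - 3*h^3/2 - 43*h^2/4 + 171*h/8 - 63/8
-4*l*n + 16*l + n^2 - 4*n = (-4*l + n)*(n - 4)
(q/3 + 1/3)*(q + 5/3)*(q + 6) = q^3/3 + 26*q^2/9 + 53*q/9 + 10/3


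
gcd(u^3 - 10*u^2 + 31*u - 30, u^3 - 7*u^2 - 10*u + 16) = 1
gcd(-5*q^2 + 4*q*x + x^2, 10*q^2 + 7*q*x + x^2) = 5*q + x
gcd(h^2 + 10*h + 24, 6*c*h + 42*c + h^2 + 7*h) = 1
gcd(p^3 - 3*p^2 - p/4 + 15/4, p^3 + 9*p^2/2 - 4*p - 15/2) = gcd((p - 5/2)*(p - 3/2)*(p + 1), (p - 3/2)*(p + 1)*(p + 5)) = p^2 - p/2 - 3/2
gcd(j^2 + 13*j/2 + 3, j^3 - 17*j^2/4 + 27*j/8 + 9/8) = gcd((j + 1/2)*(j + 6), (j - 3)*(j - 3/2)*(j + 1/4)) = 1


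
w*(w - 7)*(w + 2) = w^3 - 5*w^2 - 14*w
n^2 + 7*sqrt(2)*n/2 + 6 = (n + 3*sqrt(2)/2)*(n + 2*sqrt(2))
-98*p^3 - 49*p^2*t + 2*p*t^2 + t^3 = (-7*p + t)*(2*p + t)*(7*p + t)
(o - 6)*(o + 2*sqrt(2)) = o^2 - 6*o + 2*sqrt(2)*o - 12*sqrt(2)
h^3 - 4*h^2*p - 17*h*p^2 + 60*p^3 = (h - 5*p)*(h - 3*p)*(h + 4*p)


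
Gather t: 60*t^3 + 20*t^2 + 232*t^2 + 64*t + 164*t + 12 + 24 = 60*t^3 + 252*t^2 + 228*t + 36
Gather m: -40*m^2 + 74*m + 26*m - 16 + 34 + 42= -40*m^2 + 100*m + 60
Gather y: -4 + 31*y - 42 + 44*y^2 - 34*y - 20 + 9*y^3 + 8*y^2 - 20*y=9*y^3 + 52*y^2 - 23*y - 66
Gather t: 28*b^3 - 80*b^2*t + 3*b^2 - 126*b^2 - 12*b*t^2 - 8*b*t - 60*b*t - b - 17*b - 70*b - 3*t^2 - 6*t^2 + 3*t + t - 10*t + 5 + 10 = 28*b^3 - 123*b^2 - 88*b + t^2*(-12*b - 9) + t*(-80*b^2 - 68*b - 6) + 15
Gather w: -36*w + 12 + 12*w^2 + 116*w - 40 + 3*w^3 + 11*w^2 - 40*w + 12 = 3*w^3 + 23*w^2 + 40*w - 16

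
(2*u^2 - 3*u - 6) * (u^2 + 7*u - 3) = 2*u^4 + 11*u^3 - 33*u^2 - 33*u + 18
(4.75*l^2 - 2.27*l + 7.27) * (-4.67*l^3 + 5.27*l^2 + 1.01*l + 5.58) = -22.1825*l^5 + 35.6334*l^4 - 41.1163*l^3 + 62.5252*l^2 - 5.3239*l + 40.5666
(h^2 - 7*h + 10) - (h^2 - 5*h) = 10 - 2*h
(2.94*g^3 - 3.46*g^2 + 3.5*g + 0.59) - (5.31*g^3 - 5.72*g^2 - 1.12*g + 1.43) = -2.37*g^3 + 2.26*g^2 + 4.62*g - 0.84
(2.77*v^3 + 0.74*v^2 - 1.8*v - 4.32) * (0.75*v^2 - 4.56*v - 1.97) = 2.0775*v^5 - 12.0762*v^4 - 10.1813*v^3 + 3.5102*v^2 + 23.2452*v + 8.5104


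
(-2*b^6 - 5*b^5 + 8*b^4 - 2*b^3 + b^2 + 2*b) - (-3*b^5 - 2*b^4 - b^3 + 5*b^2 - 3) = -2*b^6 - 2*b^5 + 10*b^4 - b^3 - 4*b^2 + 2*b + 3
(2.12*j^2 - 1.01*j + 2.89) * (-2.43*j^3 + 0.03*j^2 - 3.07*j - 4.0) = -5.1516*j^5 + 2.5179*j^4 - 13.5614*j^3 - 5.2926*j^2 - 4.8323*j - 11.56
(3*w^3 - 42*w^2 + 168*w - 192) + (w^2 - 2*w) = 3*w^3 - 41*w^2 + 166*w - 192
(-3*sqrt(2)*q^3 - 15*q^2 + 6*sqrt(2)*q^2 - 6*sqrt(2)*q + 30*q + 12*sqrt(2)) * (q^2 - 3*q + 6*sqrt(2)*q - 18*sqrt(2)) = -3*sqrt(2)*q^5 - 51*q^4 + 15*sqrt(2)*q^4 - 114*sqrt(2)*q^3 + 255*q^3 - 378*q^2 + 480*sqrt(2)*q^2 - 576*sqrt(2)*q + 360*q - 432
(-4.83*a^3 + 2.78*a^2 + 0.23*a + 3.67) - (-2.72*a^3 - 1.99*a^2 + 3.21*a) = -2.11*a^3 + 4.77*a^2 - 2.98*a + 3.67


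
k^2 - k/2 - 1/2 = (k - 1)*(k + 1/2)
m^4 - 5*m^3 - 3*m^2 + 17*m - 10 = (m - 5)*(m - 1)^2*(m + 2)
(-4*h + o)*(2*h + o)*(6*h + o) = -48*h^3 - 20*h^2*o + 4*h*o^2 + o^3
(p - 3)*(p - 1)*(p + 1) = p^3 - 3*p^2 - p + 3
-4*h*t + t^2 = t*(-4*h + t)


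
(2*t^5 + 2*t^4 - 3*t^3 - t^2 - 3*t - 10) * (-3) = -6*t^5 - 6*t^4 + 9*t^3 + 3*t^2 + 9*t + 30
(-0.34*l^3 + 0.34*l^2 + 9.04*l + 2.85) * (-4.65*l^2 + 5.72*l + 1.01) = 1.581*l^5 - 3.5258*l^4 - 40.4346*l^3 + 38.7997*l^2 + 25.4324*l + 2.8785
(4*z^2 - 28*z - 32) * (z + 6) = 4*z^3 - 4*z^2 - 200*z - 192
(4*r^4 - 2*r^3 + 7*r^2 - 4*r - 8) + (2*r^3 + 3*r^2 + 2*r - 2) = 4*r^4 + 10*r^2 - 2*r - 10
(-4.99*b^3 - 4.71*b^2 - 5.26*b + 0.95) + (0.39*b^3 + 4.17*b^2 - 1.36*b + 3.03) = -4.6*b^3 - 0.54*b^2 - 6.62*b + 3.98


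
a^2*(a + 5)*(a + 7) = a^4 + 12*a^3 + 35*a^2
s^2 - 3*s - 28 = (s - 7)*(s + 4)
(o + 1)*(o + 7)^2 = o^3 + 15*o^2 + 63*o + 49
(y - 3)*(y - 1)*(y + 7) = y^3 + 3*y^2 - 25*y + 21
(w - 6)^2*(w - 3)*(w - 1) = w^4 - 16*w^3 + 87*w^2 - 180*w + 108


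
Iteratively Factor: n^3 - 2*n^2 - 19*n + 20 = (n - 5)*(n^2 + 3*n - 4) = (n - 5)*(n + 4)*(n - 1)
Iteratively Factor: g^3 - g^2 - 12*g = (g)*(g^2 - g - 12) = g*(g - 4)*(g + 3)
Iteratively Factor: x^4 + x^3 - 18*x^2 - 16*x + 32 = (x - 1)*(x^3 + 2*x^2 - 16*x - 32) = (x - 1)*(x + 4)*(x^2 - 2*x - 8) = (x - 4)*(x - 1)*(x + 4)*(x + 2)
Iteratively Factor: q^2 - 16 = (q + 4)*(q - 4)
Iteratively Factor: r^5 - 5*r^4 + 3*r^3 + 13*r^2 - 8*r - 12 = (r - 2)*(r^4 - 3*r^3 - 3*r^2 + 7*r + 6) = (r - 2)^2*(r^3 - r^2 - 5*r - 3) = (r - 2)^2*(r + 1)*(r^2 - 2*r - 3) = (r - 2)^2*(r + 1)^2*(r - 3)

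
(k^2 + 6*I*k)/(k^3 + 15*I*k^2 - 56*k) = (k + 6*I)/(k^2 + 15*I*k - 56)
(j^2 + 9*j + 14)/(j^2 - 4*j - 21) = (j^2 + 9*j + 14)/(j^2 - 4*j - 21)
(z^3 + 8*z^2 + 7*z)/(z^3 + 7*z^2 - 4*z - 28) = z*(z + 1)/(z^2 - 4)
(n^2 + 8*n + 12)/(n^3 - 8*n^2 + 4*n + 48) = (n + 6)/(n^2 - 10*n + 24)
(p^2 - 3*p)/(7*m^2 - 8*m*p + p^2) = p*(p - 3)/(7*m^2 - 8*m*p + p^2)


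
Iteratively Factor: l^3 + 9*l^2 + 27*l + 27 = (l + 3)*(l^2 + 6*l + 9) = (l + 3)^2*(l + 3)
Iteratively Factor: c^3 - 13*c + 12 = (c + 4)*(c^2 - 4*c + 3) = (c - 3)*(c + 4)*(c - 1)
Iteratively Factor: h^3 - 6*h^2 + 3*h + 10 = (h - 2)*(h^2 - 4*h - 5) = (h - 2)*(h + 1)*(h - 5)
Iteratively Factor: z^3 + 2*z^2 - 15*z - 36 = (z + 3)*(z^2 - z - 12) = (z + 3)^2*(z - 4)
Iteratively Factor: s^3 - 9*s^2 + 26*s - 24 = (s - 3)*(s^2 - 6*s + 8) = (s - 4)*(s - 3)*(s - 2)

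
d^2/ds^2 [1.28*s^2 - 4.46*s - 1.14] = 2.56000000000000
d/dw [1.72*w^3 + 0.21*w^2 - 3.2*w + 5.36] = 5.16*w^2 + 0.42*w - 3.2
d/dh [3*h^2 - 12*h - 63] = 6*h - 12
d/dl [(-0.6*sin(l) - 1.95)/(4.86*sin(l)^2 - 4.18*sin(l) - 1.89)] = (2.916*sin(l)^2 + 18.954*sin(l) - 7.017)*cos(l)/(23.6196*sin(l)^4 - 40.6296*sin(l)^3 - 0.898400000000002*sin(l)^2 + 15.8004*sin(l) + 3.5721)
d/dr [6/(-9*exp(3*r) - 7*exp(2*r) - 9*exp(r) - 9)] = (162*exp(2*r) + 84*exp(r) + 54)*exp(r)/(9*exp(3*r) + 7*exp(2*r) + 9*exp(r) + 9)^2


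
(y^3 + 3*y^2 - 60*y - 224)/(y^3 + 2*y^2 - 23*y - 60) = (y^2 - y - 56)/(y^2 - 2*y - 15)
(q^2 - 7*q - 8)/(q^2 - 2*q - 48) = (q + 1)/(q + 6)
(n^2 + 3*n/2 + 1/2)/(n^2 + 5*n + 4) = (n + 1/2)/(n + 4)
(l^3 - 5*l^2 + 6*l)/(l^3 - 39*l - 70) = l*(-l^2 + 5*l - 6)/(-l^3 + 39*l + 70)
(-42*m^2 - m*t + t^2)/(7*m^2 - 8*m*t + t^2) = (6*m + t)/(-m + t)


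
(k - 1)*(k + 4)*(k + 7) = k^3 + 10*k^2 + 17*k - 28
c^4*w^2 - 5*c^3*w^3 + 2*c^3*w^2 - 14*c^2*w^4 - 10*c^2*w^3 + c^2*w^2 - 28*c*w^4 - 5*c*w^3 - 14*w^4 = (c - 7*w)*(c + 2*w)*(c*w + w)^2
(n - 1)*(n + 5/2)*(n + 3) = n^3 + 9*n^2/2 + 2*n - 15/2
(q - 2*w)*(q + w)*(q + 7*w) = q^3 + 6*q^2*w - 9*q*w^2 - 14*w^3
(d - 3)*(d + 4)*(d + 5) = d^3 + 6*d^2 - 7*d - 60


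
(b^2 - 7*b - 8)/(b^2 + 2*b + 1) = (b - 8)/(b + 1)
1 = 1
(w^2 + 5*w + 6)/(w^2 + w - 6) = (w + 2)/(w - 2)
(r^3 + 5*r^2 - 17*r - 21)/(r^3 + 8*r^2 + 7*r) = (r - 3)/r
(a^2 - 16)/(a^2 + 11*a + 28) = (a - 4)/(a + 7)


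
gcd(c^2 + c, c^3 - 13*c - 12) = c + 1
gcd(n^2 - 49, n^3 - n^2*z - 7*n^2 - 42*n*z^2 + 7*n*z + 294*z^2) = n - 7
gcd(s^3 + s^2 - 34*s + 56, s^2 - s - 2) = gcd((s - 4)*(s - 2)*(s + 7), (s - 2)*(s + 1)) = s - 2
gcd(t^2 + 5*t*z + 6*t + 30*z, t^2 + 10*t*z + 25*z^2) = t + 5*z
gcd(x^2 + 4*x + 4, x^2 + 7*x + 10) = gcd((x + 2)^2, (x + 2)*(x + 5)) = x + 2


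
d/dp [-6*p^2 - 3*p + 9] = -12*p - 3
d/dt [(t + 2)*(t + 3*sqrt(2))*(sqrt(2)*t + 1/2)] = 3*sqrt(2)*t^2 + 4*sqrt(2)*t + 13*t + 3*sqrt(2)/2 + 13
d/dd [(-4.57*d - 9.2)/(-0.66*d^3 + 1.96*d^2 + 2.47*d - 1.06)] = (-6.0324*d^3 - 9.2588*d^2 + 36.064*d + 27.5682)/(0.4356*d^6 - 2.5872*d^5 + 0.581199999999999*d^4 + 11.0816*d^3 + 1.9457*d^2 - 5.2364*d + 1.1236)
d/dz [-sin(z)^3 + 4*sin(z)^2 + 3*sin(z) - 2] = (-3*sin(z)^2 + 8*sin(z) + 3)*cos(z)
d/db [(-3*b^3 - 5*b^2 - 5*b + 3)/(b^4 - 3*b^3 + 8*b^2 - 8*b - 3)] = (3*b^6 + 10*b^5 - 24*b^4 + 6*b^3 + 134*b^2 - 18*b + 39)/(b^8 - 6*b^7 + 25*b^6 - 64*b^5 + 106*b^4 - 110*b^3 + 16*b^2 + 48*b + 9)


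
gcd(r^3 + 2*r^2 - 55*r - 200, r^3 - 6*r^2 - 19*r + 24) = r - 8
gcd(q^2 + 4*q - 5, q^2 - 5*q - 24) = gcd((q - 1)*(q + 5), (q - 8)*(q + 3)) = 1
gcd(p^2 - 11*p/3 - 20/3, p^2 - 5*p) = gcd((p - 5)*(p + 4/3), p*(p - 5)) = p - 5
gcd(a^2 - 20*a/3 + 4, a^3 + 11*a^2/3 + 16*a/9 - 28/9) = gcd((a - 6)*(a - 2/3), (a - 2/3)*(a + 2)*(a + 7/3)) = a - 2/3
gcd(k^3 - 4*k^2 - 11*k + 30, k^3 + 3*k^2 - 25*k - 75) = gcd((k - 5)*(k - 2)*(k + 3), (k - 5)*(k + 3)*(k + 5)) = k^2 - 2*k - 15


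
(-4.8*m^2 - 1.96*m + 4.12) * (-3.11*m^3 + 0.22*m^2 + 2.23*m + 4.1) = 14.928*m^5 + 5.0396*m^4 - 23.9484*m^3 - 23.1444*m^2 + 1.1516*m + 16.892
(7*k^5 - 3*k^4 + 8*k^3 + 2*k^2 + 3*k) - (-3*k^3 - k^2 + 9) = 7*k^5 - 3*k^4 + 11*k^3 + 3*k^2 + 3*k - 9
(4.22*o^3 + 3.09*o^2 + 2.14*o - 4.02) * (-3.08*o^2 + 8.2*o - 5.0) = -12.9976*o^5 + 25.0868*o^4 - 2.3532*o^3 + 14.4796*o^2 - 43.664*o + 20.1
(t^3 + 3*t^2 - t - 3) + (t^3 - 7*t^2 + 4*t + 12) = 2*t^3 - 4*t^2 + 3*t + 9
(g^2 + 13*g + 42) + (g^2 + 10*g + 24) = 2*g^2 + 23*g + 66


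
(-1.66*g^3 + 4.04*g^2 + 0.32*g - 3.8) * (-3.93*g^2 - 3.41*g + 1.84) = 6.5238*g^5 - 10.2166*g^4 - 18.0884*g^3 + 21.2764*g^2 + 13.5468*g - 6.992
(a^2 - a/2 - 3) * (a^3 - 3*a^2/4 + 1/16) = a^5 - 5*a^4/4 - 21*a^3/8 + 37*a^2/16 - a/32 - 3/16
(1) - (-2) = 3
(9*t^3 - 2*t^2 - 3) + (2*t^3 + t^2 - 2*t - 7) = 11*t^3 - t^2 - 2*t - 10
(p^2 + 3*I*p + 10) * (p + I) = p^3 + 4*I*p^2 + 7*p + 10*I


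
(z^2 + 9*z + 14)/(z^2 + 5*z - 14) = (z + 2)/(z - 2)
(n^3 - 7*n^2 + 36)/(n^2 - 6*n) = n - 1 - 6/n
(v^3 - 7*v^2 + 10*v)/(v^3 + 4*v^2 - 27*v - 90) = v*(v - 2)/(v^2 + 9*v + 18)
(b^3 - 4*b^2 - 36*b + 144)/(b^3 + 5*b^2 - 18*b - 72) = (b - 6)/(b + 3)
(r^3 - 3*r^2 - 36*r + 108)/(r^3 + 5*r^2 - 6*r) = (r^2 - 9*r + 18)/(r*(r - 1))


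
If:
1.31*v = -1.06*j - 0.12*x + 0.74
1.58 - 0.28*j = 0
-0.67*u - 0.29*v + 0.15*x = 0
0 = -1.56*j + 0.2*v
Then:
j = 5.64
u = -136.40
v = 44.01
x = -524.17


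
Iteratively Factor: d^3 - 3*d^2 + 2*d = (d - 2)*(d^2 - d) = (d - 2)*(d - 1)*(d)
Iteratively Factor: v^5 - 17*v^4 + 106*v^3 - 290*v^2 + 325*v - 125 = (v - 5)*(v^4 - 12*v^3 + 46*v^2 - 60*v + 25) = (v - 5)*(v - 1)*(v^3 - 11*v^2 + 35*v - 25) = (v - 5)^2*(v - 1)*(v^2 - 6*v + 5) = (v - 5)^2*(v - 1)^2*(v - 5)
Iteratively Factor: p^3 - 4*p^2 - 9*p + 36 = (p + 3)*(p^2 - 7*p + 12) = (p - 3)*(p + 3)*(p - 4)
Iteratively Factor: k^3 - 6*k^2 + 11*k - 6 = (k - 3)*(k^2 - 3*k + 2) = (k - 3)*(k - 2)*(k - 1)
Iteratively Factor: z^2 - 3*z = (z - 3)*(z)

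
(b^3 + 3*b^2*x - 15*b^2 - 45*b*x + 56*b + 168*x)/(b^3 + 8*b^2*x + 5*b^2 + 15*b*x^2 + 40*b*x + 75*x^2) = (b^2 - 15*b + 56)/(b^2 + 5*b*x + 5*b + 25*x)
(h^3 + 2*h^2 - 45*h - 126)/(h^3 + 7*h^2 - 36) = (h - 7)/(h - 2)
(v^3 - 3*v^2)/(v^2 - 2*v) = v*(v - 3)/(v - 2)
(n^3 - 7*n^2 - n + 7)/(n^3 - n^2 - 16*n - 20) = (-n^3 + 7*n^2 + n - 7)/(-n^3 + n^2 + 16*n + 20)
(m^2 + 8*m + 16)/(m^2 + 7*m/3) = 3*(m^2 + 8*m + 16)/(m*(3*m + 7))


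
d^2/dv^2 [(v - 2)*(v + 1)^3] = 6*(v + 1)*(2*v - 1)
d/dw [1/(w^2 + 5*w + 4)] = (-2*w - 5)/(w^2 + 5*w + 4)^2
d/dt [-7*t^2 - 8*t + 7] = -14*t - 8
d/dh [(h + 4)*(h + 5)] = 2*h + 9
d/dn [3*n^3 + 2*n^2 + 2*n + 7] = 9*n^2 + 4*n + 2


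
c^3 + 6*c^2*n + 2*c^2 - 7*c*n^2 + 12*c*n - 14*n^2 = (c + 2)*(c - n)*(c + 7*n)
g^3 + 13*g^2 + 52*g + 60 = (g + 2)*(g + 5)*(g + 6)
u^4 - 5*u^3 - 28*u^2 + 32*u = u*(u - 8)*(u - 1)*(u + 4)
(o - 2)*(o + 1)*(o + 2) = o^3 + o^2 - 4*o - 4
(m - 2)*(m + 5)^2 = m^3 + 8*m^2 + 5*m - 50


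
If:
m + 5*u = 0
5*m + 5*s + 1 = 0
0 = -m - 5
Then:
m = -5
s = 24/5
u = 1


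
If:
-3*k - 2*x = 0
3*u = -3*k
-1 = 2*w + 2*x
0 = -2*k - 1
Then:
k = -1/2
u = 1/2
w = -5/4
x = 3/4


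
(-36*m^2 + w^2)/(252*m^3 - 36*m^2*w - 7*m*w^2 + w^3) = 1/(-7*m + w)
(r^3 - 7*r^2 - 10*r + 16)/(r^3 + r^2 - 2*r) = (r - 8)/r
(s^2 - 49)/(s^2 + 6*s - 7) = (s - 7)/(s - 1)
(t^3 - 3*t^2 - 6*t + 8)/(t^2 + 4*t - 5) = (t^2 - 2*t - 8)/(t + 5)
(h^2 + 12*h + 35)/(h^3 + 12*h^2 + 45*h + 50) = (h + 7)/(h^2 + 7*h + 10)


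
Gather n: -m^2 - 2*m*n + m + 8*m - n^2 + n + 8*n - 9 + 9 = -m^2 + 9*m - n^2 + n*(9 - 2*m)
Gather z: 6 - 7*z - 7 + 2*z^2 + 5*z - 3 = 2*z^2 - 2*z - 4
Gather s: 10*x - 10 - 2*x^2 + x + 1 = -2*x^2 + 11*x - 9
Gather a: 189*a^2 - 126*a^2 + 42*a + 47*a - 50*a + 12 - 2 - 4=63*a^2 + 39*a + 6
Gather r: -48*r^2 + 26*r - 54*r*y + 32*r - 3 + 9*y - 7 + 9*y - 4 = -48*r^2 + r*(58 - 54*y) + 18*y - 14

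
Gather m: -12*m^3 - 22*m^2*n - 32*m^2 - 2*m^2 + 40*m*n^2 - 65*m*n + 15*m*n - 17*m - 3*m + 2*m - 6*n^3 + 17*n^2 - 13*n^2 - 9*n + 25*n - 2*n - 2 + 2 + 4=-12*m^3 + m^2*(-22*n - 34) + m*(40*n^2 - 50*n - 18) - 6*n^3 + 4*n^2 + 14*n + 4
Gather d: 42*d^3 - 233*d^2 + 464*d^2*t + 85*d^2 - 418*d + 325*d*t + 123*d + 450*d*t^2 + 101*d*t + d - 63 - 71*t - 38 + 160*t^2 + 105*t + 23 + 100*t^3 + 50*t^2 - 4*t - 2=42*d^3 + d^2*(464*t - 148) + d*(450*t^2 + 426*t - 294) + 100*t^3 + 210*t^2 + 30*t - 80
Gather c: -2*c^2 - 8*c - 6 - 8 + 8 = -2*c^2 - 8*c - 6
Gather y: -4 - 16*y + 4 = -16*y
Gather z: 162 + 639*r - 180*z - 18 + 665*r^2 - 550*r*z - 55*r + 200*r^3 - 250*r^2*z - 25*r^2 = 200*r^3 + 640*r^2 + 584*r + z*(-250*r^2 - 550*r - 180) + 144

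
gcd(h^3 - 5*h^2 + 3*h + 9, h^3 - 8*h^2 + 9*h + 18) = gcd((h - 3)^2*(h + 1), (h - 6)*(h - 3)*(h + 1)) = h^2 - 2*h - 3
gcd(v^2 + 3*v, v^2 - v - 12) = v + 3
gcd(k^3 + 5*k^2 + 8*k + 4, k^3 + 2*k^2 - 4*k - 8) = k^2 + 4*k + 4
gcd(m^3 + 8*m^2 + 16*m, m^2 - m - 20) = m + 4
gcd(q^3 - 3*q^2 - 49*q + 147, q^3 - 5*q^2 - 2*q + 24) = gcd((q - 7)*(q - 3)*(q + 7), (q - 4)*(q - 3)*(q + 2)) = q - 3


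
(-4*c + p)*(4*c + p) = -16*c^2 + p^2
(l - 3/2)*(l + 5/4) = l^2 - l/4 - 15/8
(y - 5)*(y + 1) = y^2 - 4*y - 5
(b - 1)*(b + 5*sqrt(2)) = b^2 - b + 5*sqrt(2)*b - 5*sqrt(2)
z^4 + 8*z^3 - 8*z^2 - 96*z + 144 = (z - 2)^2*(z + 6)^2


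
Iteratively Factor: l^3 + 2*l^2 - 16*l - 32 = (l - 4)*(l^2 + 6*l + 8) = (l - 4)*(l + 2)*(l + 4)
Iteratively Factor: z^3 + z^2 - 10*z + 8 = (z + 4)*(z^2 - 3*z + 2) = (z - 1)*(z + 4)*(z - 2)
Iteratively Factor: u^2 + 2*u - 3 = (u + 3)*(u - 1)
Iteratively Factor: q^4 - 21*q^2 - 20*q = (q)*(q^3 - 21*q - 20) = q*(q - 5)*(q^2 + 5*q + 4) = q*(q - 5)*(q + 1)*(q + 4)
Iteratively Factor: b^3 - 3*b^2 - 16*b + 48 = (b + 4)*(b^2 - 7*b + 12) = (b - 4)*(b + 4)*(b - 3)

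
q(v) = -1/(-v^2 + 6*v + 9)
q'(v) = -(2*v - 6)/(-v^2 + 6*v + 9)^2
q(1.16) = -0.07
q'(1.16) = 0.02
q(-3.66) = 0.04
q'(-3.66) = 0.02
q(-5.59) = 0.02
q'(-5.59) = 0.01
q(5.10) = -0.07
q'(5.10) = -0.02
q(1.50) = -0.06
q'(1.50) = 0.01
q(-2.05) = 0.13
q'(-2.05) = 0.18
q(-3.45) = 0.04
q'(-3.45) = 0.02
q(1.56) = -0.06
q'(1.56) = 0.01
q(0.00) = -0.11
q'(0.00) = 0.07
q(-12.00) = 0.00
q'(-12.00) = 0.00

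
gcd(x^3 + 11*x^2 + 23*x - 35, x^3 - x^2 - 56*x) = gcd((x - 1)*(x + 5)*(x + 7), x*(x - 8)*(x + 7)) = x + 7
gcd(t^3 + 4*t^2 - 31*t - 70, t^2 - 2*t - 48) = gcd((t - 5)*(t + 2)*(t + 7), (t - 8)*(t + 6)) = 1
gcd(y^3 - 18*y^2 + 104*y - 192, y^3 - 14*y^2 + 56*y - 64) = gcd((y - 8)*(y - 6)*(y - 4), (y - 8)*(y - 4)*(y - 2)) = y^2 - 12*y + 32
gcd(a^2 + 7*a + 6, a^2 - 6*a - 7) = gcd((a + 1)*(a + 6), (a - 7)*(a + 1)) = a + 1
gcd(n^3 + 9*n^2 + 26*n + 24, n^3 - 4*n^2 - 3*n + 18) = n + 2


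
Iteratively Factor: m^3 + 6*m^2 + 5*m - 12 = (m + 3)*(m^2 + 3*m - 4) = (m + 3)*(m + 4)*(m - 1)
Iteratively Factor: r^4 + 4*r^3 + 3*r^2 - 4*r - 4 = (r + 2)*(r^3 + 2*r^2 - r - 2) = (r - 1)*(r + 2)*(r^2 + 3*r + 2) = (r - 1)*(r + 2)^2*(r + 1)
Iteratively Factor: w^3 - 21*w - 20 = (w - 5)*(w^2 + 5*w + 4) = (w - 5)*(w + 4)*(w + 1)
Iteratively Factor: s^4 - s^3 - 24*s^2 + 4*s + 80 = (s - 2)*(s^3 + s^2 - 22*s - 40) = (s - 2)*(s + 2)*(s^2 - s - 20) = (s - 2)*(s + 2)*(s + 4)*(s - 5)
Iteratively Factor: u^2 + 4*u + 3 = (u + 3)*(u + 1)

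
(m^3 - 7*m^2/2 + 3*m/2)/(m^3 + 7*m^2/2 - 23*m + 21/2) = m/(m + 7)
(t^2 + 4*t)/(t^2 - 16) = t/(t - 4)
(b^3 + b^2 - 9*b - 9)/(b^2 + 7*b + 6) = (b^2 - 9)/(b + 6)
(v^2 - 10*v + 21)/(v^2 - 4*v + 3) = (v - 7)/(v - 1)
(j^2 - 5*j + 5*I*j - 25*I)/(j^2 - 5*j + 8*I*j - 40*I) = (j + 5*I)/(j + 8*I)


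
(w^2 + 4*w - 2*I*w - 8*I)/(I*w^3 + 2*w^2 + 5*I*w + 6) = (w^2 + 4*w - 2*I*w - 8*I)/(I*w^3 + 2*w^2 + 5*I*w + 6)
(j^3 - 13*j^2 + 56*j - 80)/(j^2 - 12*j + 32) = (j^2 - 9*j + 20)/(j - 8)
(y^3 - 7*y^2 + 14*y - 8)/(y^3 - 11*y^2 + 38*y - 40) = (y - 1)/(y - 5)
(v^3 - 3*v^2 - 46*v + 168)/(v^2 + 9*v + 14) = (v^2 - 10*v + 24)/(v + 2)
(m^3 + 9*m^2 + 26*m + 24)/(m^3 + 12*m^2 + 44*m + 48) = (m + 3)/(m + 6)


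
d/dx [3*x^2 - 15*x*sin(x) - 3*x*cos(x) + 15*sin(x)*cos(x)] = 3*x*sin(x) - 15*x*cos(x) + 6*x - 15*sin(x) - 3*cos(x) + 15*cos(2*x)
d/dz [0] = 0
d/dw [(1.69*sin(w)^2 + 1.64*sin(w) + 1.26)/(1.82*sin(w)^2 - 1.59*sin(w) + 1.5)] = (-5.6719*sin(w)^2 + 0.4836*sin(w) + 4.4634)*cos(w)/(3.3124*sin(w)^4 - 5.7876*sin(w)^3 + 7.9881*sin(w)^2 - 4.77*sin(w) + 2.25)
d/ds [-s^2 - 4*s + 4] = -2*s - 4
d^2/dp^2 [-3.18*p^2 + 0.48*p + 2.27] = -6.36000000000000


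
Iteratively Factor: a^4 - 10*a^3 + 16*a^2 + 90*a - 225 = (a - 5)*(a^3 - 5*a^2 - 9*a + 45) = (a - 5)^2*(a^2 - 9) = (a - 5)^2*(a + 3)*(a - 3)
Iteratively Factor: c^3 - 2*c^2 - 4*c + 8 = (c + 2)*(c^2 - 4*c + 4) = (c - 2)*(c + 2)*(c - 2)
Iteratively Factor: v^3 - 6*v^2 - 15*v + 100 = (v - 5)*(v^2 - v - 20) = (v - 5)*(v + 4)*(v - 5)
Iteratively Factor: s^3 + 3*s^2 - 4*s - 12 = (s + 2)*(s^2 + s - 6) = (s + 2)*(s + 3)*(s - 2)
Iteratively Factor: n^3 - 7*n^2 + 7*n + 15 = (n - 3)*(n^2 - 4*n - 5) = (n - 5)*(n - 3)*(n + 1)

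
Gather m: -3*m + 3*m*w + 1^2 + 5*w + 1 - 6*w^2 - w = m*(3*w - 3) - 6*w^2 + 4*w + 2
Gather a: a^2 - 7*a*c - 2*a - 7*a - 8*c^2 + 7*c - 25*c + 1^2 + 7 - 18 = a^2 + a*(-7*c - 9) - 8*c^2 - 18*c - 10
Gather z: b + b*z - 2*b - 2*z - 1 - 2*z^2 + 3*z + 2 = -b - 2*z^2 + z*(b + 1) + 1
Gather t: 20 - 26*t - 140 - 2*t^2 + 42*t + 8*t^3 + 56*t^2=8*t^3 + 54*t^2 + 16*t - 120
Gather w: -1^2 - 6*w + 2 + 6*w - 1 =0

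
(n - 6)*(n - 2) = n^2 - 8*n + 12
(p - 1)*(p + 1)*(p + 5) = p^3 + 5*p^2 - p - 5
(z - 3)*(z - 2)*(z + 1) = z^3 - 4*z^2 + z + 6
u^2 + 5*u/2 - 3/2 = (u - 1/2)*(u + 3)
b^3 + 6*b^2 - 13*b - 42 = (b - 3)*(b + 2)*(b + 7)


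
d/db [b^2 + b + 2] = 2*b + 1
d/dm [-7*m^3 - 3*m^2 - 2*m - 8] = -21*m^2 - 6*m - 2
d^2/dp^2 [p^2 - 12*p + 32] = 2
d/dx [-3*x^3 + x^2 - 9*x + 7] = -9*x^2 + 2*x - 9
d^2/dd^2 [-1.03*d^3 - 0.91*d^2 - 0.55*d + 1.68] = -6.18*d - 1.82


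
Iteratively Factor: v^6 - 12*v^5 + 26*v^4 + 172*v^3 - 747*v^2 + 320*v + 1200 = (v + 4)*(v^5 - 16*v^4 + 90*v^3 - 188*v^2 + 5*v + 300) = (v + 1)*(v + 4)*(v^4 - 17*v^3 + 107*v^2 - 295*v + 300) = (v - 3)*(v + 1)*(v + 4)*(v^3 - 14*v^2 + 65*v - 100) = (v - 5)*(v - 3)*(v + 1)*(v + 4)*(v^2 - 9*v + 20) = (v - 5)^2*(v - 3)*(v + 1)*(v + 4)*(v - 4)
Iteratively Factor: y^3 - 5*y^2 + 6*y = (y - 3)*(y^2 - 2*y) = (y - 3)*(y - 2)*(y)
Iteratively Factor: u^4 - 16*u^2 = (u)*(u^3 - 16*u) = u^2*(u^2 - 16) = u^2*(u + 4)*(u - 4)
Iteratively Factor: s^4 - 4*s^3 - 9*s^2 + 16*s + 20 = (s + 1)*(s^3 - 5*s^2 - 4*s + 20) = (s + 1)*(s + 2)*(s^2 - 7*s + 10) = (s - 2)*(s + 1)*(s + 2)*(s - 5)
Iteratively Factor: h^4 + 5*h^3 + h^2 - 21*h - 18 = (h + 1)*(h^3 + 4*h^2 - 3*h - 18) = (h + 1)*(h + 3)*(h^2 + h - 6) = (h + 1)*(h + 3)^2*(h - 2)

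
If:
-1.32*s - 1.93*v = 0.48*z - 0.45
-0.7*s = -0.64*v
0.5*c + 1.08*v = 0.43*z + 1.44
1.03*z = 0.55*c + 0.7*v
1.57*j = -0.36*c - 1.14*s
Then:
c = 6.31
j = -1.22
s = -0.31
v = -0.34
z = 3.14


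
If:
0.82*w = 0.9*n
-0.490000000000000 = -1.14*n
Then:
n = 0.43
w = 0.47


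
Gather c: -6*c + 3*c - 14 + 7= -3*c - 7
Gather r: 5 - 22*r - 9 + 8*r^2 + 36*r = 8*r^2 + 14*r - 4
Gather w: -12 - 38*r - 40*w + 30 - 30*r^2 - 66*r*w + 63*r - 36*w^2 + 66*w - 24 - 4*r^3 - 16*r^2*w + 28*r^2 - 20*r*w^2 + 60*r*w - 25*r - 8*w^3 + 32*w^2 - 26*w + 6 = -4*r^3 - 2*r^2 - 8*w^3 + w^2*(-20*r - 4) + w*(-16*r^2 - 6*r)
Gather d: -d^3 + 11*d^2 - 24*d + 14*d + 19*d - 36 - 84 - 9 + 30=-d^3 + 11*d^2 + 9*d - 99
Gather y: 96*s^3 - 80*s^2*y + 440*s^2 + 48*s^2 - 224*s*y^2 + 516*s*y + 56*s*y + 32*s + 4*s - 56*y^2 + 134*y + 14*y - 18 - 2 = 96*s^3 + 488*s^2 + 36*s + y^2*(-224*s - 56) + y*(-80*s^2 + 572*s + 148) - 20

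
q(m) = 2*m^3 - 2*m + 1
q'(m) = 6*m^2 - 2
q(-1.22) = -0.19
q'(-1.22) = 6.93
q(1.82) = 9.42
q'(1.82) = 17.87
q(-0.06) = 1.12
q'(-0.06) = -1.98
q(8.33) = 1140.36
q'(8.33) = 414.33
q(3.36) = 70.15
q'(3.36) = 65.74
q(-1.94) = -9.72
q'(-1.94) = 20.58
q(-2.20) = -15.90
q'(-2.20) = 27.04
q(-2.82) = -38.21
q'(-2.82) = 45.71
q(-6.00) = -419.00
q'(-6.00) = 214.00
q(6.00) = 421.00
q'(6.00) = 214.00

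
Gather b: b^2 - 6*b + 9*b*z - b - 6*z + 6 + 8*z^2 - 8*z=b^2 + b*(9*z - 7) + 8*z^2 - 14*z + 6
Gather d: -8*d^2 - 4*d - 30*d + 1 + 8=-8*d^2 - 34*d + 9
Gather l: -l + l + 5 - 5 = 0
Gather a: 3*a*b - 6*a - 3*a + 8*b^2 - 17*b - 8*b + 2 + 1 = a*(3*b - 9) + 8*b^2 - 25*b + 3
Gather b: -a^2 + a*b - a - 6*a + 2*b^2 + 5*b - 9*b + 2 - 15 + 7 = -a^2 - 7*a + 2*b^2 + b*(a - 4) - 6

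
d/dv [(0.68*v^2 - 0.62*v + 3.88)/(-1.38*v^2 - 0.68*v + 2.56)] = (-1.318*v^2 + 14.1904*v + 1.0512)/(1.9044*v^4 + 1.8768*v^3 - 6.6032*v^2 - 3.4816*v + 6.5536)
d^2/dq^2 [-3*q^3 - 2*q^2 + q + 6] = -18*q - 4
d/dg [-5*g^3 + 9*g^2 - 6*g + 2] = -15*g^2 + 18*g - 6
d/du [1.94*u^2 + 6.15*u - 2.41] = 3.88*u + 6.15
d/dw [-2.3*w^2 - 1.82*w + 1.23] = -4.6*w - 1.82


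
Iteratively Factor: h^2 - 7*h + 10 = (h - 2)*(h - 5)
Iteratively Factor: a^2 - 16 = (a + 4)*(a - 4)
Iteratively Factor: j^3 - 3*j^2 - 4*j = (j)*(j^2 - 3*j - 4) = j*(j - 4)*(j + 1)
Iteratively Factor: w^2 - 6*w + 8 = (w - 4)*(w - 2)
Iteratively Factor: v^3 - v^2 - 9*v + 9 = (v + 3)*(v^2 - 4*v + 3) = (v - 1)*(v + 3)*(v - 3)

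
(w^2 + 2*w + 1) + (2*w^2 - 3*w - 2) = 3*w^2 - w - 1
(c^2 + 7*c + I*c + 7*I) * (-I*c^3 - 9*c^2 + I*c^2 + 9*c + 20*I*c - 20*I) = -I*c^5 - 8*c^4 - 6*I*c^4 - 48*c^3 + 18*I*c^3 + 36*c^2 + 66*I*c^2 - 120*c - 77*I*c + 140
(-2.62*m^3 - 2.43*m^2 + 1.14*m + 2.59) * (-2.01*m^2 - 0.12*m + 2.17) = 5.2662*m^5 + 5.1987*m^4 - 7.6852*m^3 - 10.6158*m^2 + 2.163*m + 5.6203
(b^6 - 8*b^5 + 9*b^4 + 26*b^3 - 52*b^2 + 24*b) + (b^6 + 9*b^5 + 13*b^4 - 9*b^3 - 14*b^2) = 2*b^6 + b^5 + 22*b^4 + 17*b^3 - 66*b^2 + 24*b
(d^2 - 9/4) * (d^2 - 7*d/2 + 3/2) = d^4 - 7*d^3/2 - 3*d^2/4 + 63*d/8 - 27/8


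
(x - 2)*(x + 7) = x^2 + 5*x - 14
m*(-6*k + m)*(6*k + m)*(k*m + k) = -36*k^3*m^2 - 36*k^3*m + k*m^4 + k*m^3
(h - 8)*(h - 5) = h^2 - 13*h + 40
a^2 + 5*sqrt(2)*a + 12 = (a + 2*sqrt(2))*(a + 3*sqrt(2))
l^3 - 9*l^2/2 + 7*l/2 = l*(l - 7/2)*(l - 1)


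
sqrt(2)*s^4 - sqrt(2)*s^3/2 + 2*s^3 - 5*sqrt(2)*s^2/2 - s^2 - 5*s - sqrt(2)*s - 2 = (s - 2)*(s + 1/2)*(s + sqrt(2))*(sqrt(2)*s + sqrt(2))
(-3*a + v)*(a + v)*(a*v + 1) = -3*a^3*v - 2*a^2*v^2 - 3*a^2 + a*v^3 - 2*a*v + v^2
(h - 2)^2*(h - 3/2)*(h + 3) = h^4 - 5*h^3/2 - 13*h^2/2 + 24*h - 18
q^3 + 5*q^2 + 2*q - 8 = (q - 1)*(q + 2)*(q + 4)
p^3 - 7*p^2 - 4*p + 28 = (p - 7)*(p - 2)*(p + 2)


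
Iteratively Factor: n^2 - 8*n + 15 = (n - 5)*(n - 3)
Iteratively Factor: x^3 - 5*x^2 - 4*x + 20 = (x - 5)*(x^2 - 4) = (x - 5)*(x + 2)*(x - 2)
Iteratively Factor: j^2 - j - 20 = (j - 5)*(j + 4)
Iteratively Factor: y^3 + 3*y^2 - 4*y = (y)*(y^2 + 3*y - 4) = y*(y - 1)*(y + 4)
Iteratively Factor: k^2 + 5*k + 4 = (k + 1)*(k + 4)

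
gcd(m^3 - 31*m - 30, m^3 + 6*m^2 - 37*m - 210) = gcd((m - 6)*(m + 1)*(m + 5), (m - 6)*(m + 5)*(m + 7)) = m^2 - m - 30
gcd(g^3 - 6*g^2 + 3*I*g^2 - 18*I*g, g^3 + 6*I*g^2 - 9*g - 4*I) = 1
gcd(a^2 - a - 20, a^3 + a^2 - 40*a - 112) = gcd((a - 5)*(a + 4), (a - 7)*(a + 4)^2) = a + 4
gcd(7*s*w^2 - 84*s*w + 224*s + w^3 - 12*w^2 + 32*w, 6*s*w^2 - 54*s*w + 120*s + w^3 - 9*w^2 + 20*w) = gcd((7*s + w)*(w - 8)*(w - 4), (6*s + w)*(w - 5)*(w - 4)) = w - 4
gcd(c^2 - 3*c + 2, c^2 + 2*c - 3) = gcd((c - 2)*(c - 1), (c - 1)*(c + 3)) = c - 1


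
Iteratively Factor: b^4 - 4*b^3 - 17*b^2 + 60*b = (b - 5)*(b^3 + b^2 - 12*b) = (b - 5)*(b + 4)*(b^2 - 3*b) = (b - 5)*(b - 3)*(b + 4)*(b)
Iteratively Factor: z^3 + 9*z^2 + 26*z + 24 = (z + 3)*(z^2 + 6*z + 8) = (z + 3)*(z + 4)*(z + 2)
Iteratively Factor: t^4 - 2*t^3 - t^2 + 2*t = (t - 2)*(t^3 - t) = (t - 2)*(t - 1)*(t^2 + t) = t*(t - 2)*(t - 1)*(t + 1)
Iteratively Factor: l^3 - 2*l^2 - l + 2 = (l - 2)*(l^2 - 1) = (l - 2)*(l - 1)*(l + 1)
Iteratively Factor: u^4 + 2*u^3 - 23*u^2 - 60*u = (u + 4)*(u^3 - 2*u^2 - 15*u) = (u - 5)*(u + 4)*(u^2 + 3*u) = (u - 5)*(u + 3)*(u + 4)*(u)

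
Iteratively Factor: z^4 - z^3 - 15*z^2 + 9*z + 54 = (z - 3)*(z^3 + 2*z^2 - 9*z - 18) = (z - 3)*(z + 3)*(z^2 - z - 6) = (z - 3)^2*(z + 3)*(z + 2)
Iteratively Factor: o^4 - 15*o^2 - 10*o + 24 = (o - 1)*(o^3 + o^2 - 14*o - 24) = (o - 1)*(o + 2)*(o^2 - o - 12) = (o - 1)*(o + 2)*(o + 3)*(o - 4)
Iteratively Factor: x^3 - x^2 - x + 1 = (x + 1)*(x^2 - 2*x + 1) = (x - 1)*(x + 1)*(x - 1)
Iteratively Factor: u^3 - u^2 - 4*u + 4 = (u + 2)*(u^2 - 3*u + 2) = (u - 1)*(u + 2)*(u - 2)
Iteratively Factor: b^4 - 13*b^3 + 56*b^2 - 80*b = (b - 4)*(b^3 - 9*b^2 + 20*b) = b*(b - 4)*(b^2 - 9*b + 20) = b*(b - 5)*(b - 4)*(b - 4)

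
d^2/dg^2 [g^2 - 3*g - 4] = 2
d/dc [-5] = 0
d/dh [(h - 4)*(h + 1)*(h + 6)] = 3*h^2 + 6*h - 22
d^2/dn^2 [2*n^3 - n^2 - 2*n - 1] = 12*n - 2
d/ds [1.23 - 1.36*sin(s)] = -1.36*cos(s)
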